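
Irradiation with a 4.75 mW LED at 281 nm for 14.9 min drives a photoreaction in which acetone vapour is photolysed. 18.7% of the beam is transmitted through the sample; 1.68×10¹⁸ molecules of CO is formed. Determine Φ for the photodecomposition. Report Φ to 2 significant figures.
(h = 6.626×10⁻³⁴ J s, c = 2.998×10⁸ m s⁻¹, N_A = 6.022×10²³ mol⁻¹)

Φ = 0.34

Product: 1.68×10¹⁸ / 6.022×10²³ = 2.790×10⁻⁶ mol.
Photon energy at 281 nm: hc/λ = (6.626×10⁻³⁴)(2.998×10⁸)/(281×10⁻⁹) = 7.069×10⁻¹⁹ J.
Energy delivered: (4.75 mW)(894 s) = 4.247 J.
Photons incident: 4.247 / 7.069×10⁻¹⁹ = 6.008×10¹⁸, i.e. 6.008×10¹⁸/6.022×10²³ = 9.977×10⁻⁶ mol.
Fraction absorbed: 1 − 18.7/100 = 0.8130.
Photons absorbed: 0.8130 × 9.977×10⁻⁶ = 8.111×10⁻⁶ mol.
Φ = 2.790×10⁻⁶ mol / 8.111×10⁻⁶ mol photons = 0.34.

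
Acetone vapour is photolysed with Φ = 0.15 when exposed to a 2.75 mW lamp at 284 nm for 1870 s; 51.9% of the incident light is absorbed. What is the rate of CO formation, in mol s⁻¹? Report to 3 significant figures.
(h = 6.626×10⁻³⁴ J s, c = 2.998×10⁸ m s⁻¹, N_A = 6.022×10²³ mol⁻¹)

5.08×10⁻¹⁰ mol s⁻¹

Photon energy at 284 nm: hc/λ = (6.626×10⁻³⁴)(2.998×10⁸)/(284×10⁻⁹) = 6.995×10⁻¹⁹ J.
Energy delivered: (2.75 mW)(1870 s) = 5.143 J.
Photons incident: 5.143 / 6.995×10⁻¹⁹ = 7.352×10¹⁸, i.e. 7.352×10¹⁸/6.022×10²³ = 1.221×10⁻⁵ mol.
Photons absorbed: 0.519 × 1.221×10⁻⁵ = 6.337×10⁻⁶ mol.
Product formed: 0.15 × 6.337×10⁻⁶ = 9.505×10⁻⁷ mol.
Rate: 9.505×10⁻⁷ / 1870 s = 5.08×10⁻¹⁰ mol s⁻¹.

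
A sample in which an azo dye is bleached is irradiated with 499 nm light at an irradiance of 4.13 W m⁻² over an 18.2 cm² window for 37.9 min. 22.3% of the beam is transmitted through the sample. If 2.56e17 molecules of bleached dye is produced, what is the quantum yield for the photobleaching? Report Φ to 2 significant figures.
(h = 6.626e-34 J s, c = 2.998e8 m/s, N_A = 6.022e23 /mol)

Φ = 0.0077

Product: 2.56e17 / 6.022e23 = 4.251e-7 mol.
Photon energy at 499 nm: hc/λ = (6.626e-34)(2.998e8)/(499e-9) = 3.981e-19 J.
Energy delivered: (4.13 W m⁻²)(18.2e-4 m²)(2274 s) = 17.09 J.
Photons incident: 17.09 / 3.981e-19 = 4.293e19, i.e. 4.293e19/6.022e23 = 7.129e-5 mol.
Fraction absorbed: 1 − 22.3/100 = 0.7770.
Photons absorbed: 0.7770 × 7.129e-5 = 5.539e-5 mol.
Φ = 4.251e-7 mol / 5.539e-5 mol photons = 0.0077.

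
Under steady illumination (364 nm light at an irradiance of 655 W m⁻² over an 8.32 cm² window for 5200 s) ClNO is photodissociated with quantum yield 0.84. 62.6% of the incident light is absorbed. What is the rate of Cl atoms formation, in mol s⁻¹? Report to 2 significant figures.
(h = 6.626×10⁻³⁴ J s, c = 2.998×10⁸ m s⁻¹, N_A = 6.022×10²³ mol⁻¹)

8.7×10⁻⁷ mol s⁻¹

Photon energy at 364 nm: hc/λ = (6.626×10⁻³⁴)(2.998×10⁸)/(364×10⁻⁹) = 5.457×10⁻¹⁹ J.
Energy delivered: (655 W m⁻²)(8.32×10⁻⁴ m²)(5200 s) = 2834 J.
Photons incident: 2834 / 5.457×10⁻¹⁹ = 5.193×10²¹, i.e. 5.193×10²¹/6.022×10²³ = 0.008623 mol.
Photons absorbed: 0.626 × 0.008623 = 0.005398 mol.
Product formed: 0.84 × 0.005398 = 0.004534 mol.
Rate: 0.004534 / 5200 s = 8.7×10⁻⁷ mol s⁻¹.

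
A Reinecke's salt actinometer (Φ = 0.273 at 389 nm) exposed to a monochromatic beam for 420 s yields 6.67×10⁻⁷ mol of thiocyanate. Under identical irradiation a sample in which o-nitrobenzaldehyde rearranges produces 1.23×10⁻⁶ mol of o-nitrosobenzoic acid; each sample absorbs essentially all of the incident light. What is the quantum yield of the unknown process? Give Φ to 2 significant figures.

Photons absorbed by the actinometer: 6.67×10⁻⁷ / 0.273 = 2.443×10⁻⁶ mol.
Φ(unknown) = 1.23×10⁻⁶ / 2.443×10⁻⁶ = 0.50.

Φ = 0.50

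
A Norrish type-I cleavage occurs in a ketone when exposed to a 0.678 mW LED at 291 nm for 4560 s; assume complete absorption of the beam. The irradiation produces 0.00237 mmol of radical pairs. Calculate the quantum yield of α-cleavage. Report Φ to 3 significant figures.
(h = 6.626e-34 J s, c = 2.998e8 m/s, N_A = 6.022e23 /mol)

Product: 0.00237 mmol = 2.37e-6 mol.
Photon energy at 291 nm: hc/λ = (6.626e-34)(2.998e8)/(291e-9) = 6.826e-19 J.
Energy delivered: (0.678 mW)(4560 s) = 3.092 J.
Photons incident: 3.092 / 6.826e-19 = 4.530e18, i.e. 4.530e18/6.022e23 = 7.522e-6 mol.
Φ = 2.37e-6 mol / 7.522e-6 mol photons = 0.315.

Φ = 0.315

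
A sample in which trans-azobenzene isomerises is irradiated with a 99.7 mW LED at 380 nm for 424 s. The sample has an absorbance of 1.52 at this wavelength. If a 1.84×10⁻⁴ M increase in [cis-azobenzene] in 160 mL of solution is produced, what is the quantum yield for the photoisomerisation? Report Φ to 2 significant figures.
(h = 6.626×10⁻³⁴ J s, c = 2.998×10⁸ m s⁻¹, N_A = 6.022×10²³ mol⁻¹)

Product: (1.84×10⁻⁴ M)(0.16 L) = 2.944×10⁻⁵ mol.
Photon energy at 380 nm: hc/λ = (6.626×10⁻³⁴)(2.998×10⁸)/(380×10⁻⁹) = 5.228×10⁻¹⁹ J.
Energy delivered: (99.7 mW)(424 s) = 42.27 J.
Photons incident: 42.27 / 5.228×10⁻¹⁹ = 8.085×10¹⁹, i.e. 8.085×10¹⁹/6.022×10²³ = 1.343×10⁻⁴ mol.
Fraction absorbed: 1 − 10^(−1.52) = 0.9698.
Photons absorbed: 0.9698 × 1.343×10⁻⁴ = 1.302×10⁻⁴ mol.
Φ = 2.944×10⁻⁵ mol / 1.302×10⁻⁴ mol photons = 0.23.

Φ = 0.23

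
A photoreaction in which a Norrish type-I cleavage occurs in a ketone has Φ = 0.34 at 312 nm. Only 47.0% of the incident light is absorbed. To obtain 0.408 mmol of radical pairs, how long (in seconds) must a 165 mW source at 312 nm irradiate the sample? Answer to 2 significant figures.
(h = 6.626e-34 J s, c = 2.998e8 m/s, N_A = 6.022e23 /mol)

Product: 0.408 mmol = 4.08e-4 mol.
Photons that must be absorbed: 4.08e-4 / 0.34 = 0.001200 mol.
Incident photons needed: 0.001200 / 0.470 = 0.002553 mol.
Photon energy: hc/λ = 6.367e-19 J; per mole, 3.834e5 J mol⁻¹.
Energy required: 0.002553 × 3.834e5 = 978.8 J.
Time: 978.8 J / 0.165 W = 5900 s.

t ≈ 5900 s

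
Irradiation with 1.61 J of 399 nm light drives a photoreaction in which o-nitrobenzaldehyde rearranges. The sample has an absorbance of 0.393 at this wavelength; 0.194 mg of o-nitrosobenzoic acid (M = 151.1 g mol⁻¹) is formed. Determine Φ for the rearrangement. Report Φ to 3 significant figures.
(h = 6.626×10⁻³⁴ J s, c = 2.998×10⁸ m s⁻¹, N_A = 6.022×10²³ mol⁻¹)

Product: 0.194 mg / 151.1 g mol⁻¹ = 1.284×10⁻⁶ mol.
Photon energy at 399 nm: hc/λ = (6.626×10⁻³⁴)(2.998×10⁸)/(399×10⁻⁹) = 4.979×10⁻¹⁹ J.
Photons incident: 1.61 / 4.979×10⁻¹⁹ = 3.234×10¹⁸, i.e. 3.234×10¹⁸/6.022×10²³ = 5.370×10⁻⁶ mol.
Fraction absorbed: 1 − 10^(−0.393) = 0.5954.
Photons absorbed: 0.5954 × 5.370×10⁻⁶ = 3.197×10⁻⁶ mol.
Φ = 1.284×10⁻⁶ mol / 3.197×10⁻⁶ mol photons = 0.402.

Φ = 0.402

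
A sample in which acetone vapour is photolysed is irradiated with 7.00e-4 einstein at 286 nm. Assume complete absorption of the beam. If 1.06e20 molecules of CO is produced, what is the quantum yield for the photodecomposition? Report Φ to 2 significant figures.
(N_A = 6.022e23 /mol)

Φ = 0.25

Product: 1.06e20 / 6.022e23 = 1.760e-4 mol.
Φ = 1.760e-4 mol / 7.00e-4 mol photons = 0.25.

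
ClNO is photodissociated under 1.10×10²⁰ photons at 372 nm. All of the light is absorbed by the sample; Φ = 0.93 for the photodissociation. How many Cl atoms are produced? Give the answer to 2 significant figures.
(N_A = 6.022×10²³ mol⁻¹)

Moles of photons: 1.10×10²⁰ / 6.022×10²³ = 1.827×10⁻⁴ mol.
Product: Φ × n_abs = 0.93 × 1.827×10⁻⁴ = 1.699×10⁻⁴ mol.
As a count: 1.699×10⁻⁴ × 6.022×10²³ = 1.0×10²⁰.

1.0×10²⁰ atoms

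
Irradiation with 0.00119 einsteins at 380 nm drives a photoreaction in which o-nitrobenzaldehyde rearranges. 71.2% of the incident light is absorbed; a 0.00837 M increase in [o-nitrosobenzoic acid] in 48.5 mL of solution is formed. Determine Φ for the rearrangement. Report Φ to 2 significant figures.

Φ = 0.48

Product: (0.00837 M)(0.0485 L) = 4.059×10⁻⁴ mol.
Photons absorbed: 0.712 × 0.00119 = 8.473×10⁻⁴ mol.
Φ = 4.059×10⁻⁴ mol / 8.473×10⁻⁴ mol photons = 0.48.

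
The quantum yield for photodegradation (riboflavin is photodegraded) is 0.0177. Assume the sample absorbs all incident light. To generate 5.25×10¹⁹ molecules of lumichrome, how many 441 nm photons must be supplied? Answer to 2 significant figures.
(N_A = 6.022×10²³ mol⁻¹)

Product: 5.25×10¹⁹ / 6.022×10²³ = 8.718×10⁻⁵ mol.
Photons that must be absorbed: 8.718×10⁻⁵ / 0.0177 = 0.004925 mol.
Photon count: 0.004925 × 6.022×10²³ = 3.0×10²¹.

3.0×10²¹ photons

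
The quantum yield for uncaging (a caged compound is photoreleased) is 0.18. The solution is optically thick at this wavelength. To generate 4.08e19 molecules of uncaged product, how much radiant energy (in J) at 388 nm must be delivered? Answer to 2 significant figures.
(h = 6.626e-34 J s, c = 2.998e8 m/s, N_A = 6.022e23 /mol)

Product: 4.08e19 / 6.022e23 = 6.775e-5 mol.
Photons that must be absorbed: 6.775e-5 / 0.18 = 3.764e-4 mol.
Photon energy: hc/λ = 5.120e-19 J; per mole, 3.083e5 J mol⁻¹.
Energy required: 3.764e-4 × 3.083e5 = 120 J.

120 J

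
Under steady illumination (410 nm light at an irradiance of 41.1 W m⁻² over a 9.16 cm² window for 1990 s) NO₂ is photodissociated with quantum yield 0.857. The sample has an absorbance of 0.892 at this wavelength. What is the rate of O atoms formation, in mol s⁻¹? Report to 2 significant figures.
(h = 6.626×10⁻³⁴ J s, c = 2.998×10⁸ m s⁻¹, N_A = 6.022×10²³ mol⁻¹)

Photon energy at 410 nm: hc/λ = (6.626×10⁻³⁴)(2.998×10⁸)/(410×10⁻⁹) = 4.845×10⁻¹⁹ J.
Energy delivered: (41.1 W m⁻²)(9.16×10⁻⁴ m²)(1990 s) = 74.92 J.
Photons incident: 74.92 / 4.845×10⁻¹⁹ = 1.546×10²⁰, i.e. 1.546×10²⁰/6.022×10²³ = 2.567×10⁻⁴ mol.
Fraction absorbed: 1 − 10^(−0.892) = 0.8718.
Photons absorbed: 0.8718 × 2.567×10⁻⁴ = 2.238×10⁻⁴ mol.
Product formed: 0.857 × 2.238×10⁻⁴ = 1.918×10⁻⁴ mol.
Rate: 1.918×10⁻⁴ / 1990 s = 9.6×10⁻⁸ mol s⁻¹.

9.6×10⁻⁸ mol s⁻¹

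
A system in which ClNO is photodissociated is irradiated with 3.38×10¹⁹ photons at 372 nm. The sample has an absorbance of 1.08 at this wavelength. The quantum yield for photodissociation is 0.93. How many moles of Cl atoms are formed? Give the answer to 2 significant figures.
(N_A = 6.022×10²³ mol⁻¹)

4.8×10⁻⁵ mol

Moles of photons: 3.38×10¹⁹ / 6.022×10²³ = 5.613×10⁻⁵ mol.
Fraction absorbed: 1 − 10^(−1.08) = 0.9168.
Photons absorbed: 0.9168 × 5.613×10⁻⁵ = 5.146×10⁻⁵ mol.
Product: Φ × n_abs = 0.93 × 5.146×10⁻⁵ = 4.786×10⁻⁵ mol.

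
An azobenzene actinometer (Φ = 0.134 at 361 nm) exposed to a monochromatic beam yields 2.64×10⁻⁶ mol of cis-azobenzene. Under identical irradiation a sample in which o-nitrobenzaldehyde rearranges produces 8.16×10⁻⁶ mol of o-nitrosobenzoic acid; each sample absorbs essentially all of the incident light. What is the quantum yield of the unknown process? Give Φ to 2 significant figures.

Photons absorbed by the actinometer: 2.64×10⁻⁶ / 0.134 = 1.970×10⁻⁵ mol.
Φ(unknown) = 8.16×10⁻⁶ / 1.970×10⁻⁵ = 0.41.

Φ = 0.41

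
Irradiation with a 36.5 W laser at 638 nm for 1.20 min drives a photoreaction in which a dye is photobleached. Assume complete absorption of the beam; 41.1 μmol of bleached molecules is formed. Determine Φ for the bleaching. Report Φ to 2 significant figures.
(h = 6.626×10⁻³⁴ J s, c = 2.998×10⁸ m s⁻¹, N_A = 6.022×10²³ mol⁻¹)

Φ = 0.0029

Product: 41.1 μmol = 4.11×10⁻⁵ mol.
Photon energy at 638 nm: hc/λ = (6.626×10⁻³⁴)(2.998×10⁸)/(638×10⁻⁹) = 3.114×10⁻¹⁹ J.
Energy delivered: (36.5 W)(72 s) = 2628 J.
Photons incident: 2628 / 3.114×10⁻¹⁹ = 8.439×10²¹, i.e. 8.439×10²¹/6.022×10²³ = 0.01401 mol.
Φ = 4.11×10⁻⁵ mol / 0.01401 mol photons = 0.0029.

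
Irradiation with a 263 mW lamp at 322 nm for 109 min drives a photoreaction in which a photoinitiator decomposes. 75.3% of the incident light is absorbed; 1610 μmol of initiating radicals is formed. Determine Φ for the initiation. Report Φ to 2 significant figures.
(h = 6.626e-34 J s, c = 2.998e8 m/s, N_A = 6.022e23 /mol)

Φ = 0.46

Product: 1610 μmol = 0.00161 mol.
Photon energy at 322 nm: hc/λ = (6.626e-34)(2.998e8)/(322e-9) = 6.169e-19 J.
Energy delivered: (263 mW)(6540 s) = 1720 J.
Photons incident: 1720 / 6.169e-19 = 2.788e21, i.e. 2.788e21/6.022e23 = 0.004630 mol.
Photons absorbed: 0.753 × 0.004630 = 0.003486 mol.
Φ = 0.00161 mol / 0.003486 mol photons = 0.46.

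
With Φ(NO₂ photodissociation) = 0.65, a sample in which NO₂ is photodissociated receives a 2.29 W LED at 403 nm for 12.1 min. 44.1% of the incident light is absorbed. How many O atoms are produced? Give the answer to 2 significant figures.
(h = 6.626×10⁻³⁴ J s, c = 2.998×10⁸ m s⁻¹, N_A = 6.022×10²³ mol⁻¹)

9.7×10²⁰ atoms

Photon energy at 403 nm: hc/λ = (6.626×10⁻³⁴)(2.998×10⁸)/(403×10⁻⁹) = 4.929×10⁻¹⁹ J.
Energy delivered: (2.29 W)(726 s) = 1663 J.
Photons incident: 1663 / 4.929×10⁻¹⁹ = 3.374×10²¹, i.e. 3.374×10²¹/6.022×10²³ = 0.005603 mol.
Photons absorbed: 0.441 × 0.005603 = 0.002471 mol.
Product: Φ × n_abs = 0.65 × 0.002471 = 0.001606 mol.
As a count: 0.001606 × 6.022×10²³ = 9.7×10²⁰.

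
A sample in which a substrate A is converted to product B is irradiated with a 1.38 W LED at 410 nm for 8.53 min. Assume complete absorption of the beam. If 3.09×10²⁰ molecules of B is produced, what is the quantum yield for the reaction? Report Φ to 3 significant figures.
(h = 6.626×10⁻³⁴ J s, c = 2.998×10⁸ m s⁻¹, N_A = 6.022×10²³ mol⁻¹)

Φ = 0.212

Product: 3.09×10²⁰ / 6.022×10²³ = 5.131×10⁻⁴ mol.
Photon energy at 410 nm: hc/λ = (6.626×10⁻³⁴)(2.998×10⁸)/(410×10⁻⁹) = 4.845×10⁻¹⁹ J.
Energy delivered: (1.38 W)(511.8 s) = 706.3 J.
Photons incident: 706.3 / 4.845×10⁻¹⁹ = 1.458×10²¹, i.e. 1.458×10²¹/6.022×10²³ = 0.002421 mol.
Φ = 5.131×10⁻⁴ mol / 0.002421 mol photons = 0.212.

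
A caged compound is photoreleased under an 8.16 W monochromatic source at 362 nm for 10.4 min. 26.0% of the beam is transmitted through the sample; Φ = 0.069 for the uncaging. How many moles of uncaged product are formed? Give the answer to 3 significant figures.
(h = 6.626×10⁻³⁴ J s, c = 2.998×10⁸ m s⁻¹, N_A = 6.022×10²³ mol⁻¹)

7.87×10⁻⁴ mol

Photon energy at 362 nm: hc/λ = (6.626×10⁻³⁴)(2.998×10⁸)/(362×10⁻⁹) = 5.487×10⁻¹⁹ J.
Energy delivered: (8.16 W)(624 s) = 5092 J.
Photons incident: 5092 / 5.487×10⁻¹⁹ = 9.280×10²¹, i.e. 9.280×10²¹/6.022×10²³ = 0.01541 mol.
Fraction absorbed: 1 − 26.0/100 = 0.7400.
Photons absorbed: 0.7400 × 0.01541 = 0.01140 mol.
Product: Φ × n_abs = 0.069 × 0.01140 = 7.866×10⁻⁴ mol.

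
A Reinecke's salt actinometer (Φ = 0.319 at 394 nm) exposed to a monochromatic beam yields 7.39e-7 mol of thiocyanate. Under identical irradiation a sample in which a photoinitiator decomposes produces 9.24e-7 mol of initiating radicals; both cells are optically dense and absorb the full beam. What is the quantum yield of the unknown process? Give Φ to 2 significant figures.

Φ = 0.40

Photons absorbed by the actinometer: 7.39e-7 / 0.319 = 2.317e-6 mol.
Φ(unknown) = 9.24e-7 / 2.317e-6 = 0.40.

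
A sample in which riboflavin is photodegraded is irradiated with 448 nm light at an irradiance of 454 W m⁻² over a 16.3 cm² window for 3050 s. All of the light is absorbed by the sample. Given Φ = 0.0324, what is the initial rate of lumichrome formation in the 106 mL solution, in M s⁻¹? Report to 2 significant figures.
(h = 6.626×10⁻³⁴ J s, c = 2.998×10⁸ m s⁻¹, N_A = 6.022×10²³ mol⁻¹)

8.5×10⁻⁷ M s⁻¹

Photon energy at 448 nm: hc/λ = (6.626×10⁻³⁴)(2.998×10⁸)/(448×10⁻⁹) = 4.434×10⁻¹⁹ J.
Energy delivered: (454 W m⁻²)(16.3×10⁻⁴ m²)(3050 s) = 2257 J.
Photons incident: 2257 / 4.434×10⁻¹⁹ = 5.090×10²¹, i.e. 5.090×10²¹/6.022×10²³ = 0.008452 mol.
Product formed: 0.0324 × 0.008452 = 2.738×10⁻⁴ mol.
Rate: 2.738×10⁻⁴ mol / (3050 s × 0.106 L) = 8.5×10⁻⁷ M s⁻¹.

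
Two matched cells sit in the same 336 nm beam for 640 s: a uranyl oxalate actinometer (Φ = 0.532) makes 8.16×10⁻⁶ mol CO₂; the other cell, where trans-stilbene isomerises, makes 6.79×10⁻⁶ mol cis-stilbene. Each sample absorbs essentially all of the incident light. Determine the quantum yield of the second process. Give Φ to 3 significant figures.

Φ = 0.443

Photons absorbed by the actinometer: 8.16×10⁻⁶ / 0.532 = 1.534×10⁻⁵ mol.
Φ(unknown) = 6.79×10⁻⁶ / 1.534×10⁻⁵ = 0.443.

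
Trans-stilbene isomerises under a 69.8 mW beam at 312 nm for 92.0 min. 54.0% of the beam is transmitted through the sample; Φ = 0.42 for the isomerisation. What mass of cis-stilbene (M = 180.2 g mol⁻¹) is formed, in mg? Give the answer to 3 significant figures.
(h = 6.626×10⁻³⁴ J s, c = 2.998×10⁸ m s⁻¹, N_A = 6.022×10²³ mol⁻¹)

Photon energy at 312 nm: hc/λ = (6.626×10⁻³⁴)(2.998×10⁸)/(312×10⁻⁹) = 6.367×10⁻¹⁹ J.
Energy delivered: (69.8 mW)(5520 s) = 385.3 J.
Photons incident: 385.3 / 6.367×10⁻¹⁹ = 6.052×10²⁰, i.e. 6.052×10²⁰/6.022×10²³ = 0.001005 mol.
Fraction absorbed: 1 − 54.0/100 = 0.4600.
Photons absorbed: 0.4600 × 0.001005 = 4.623×10⁻⁴ mol.
Product: Φ × n_abs = 0.42 × 4.623×10⁻⁴ = 1.942×10⁻⁴ mol.
Mass: 1.942×10⁻⁴ × 180.2 = 0.03499 g = 35.0 mg.

35.0 mg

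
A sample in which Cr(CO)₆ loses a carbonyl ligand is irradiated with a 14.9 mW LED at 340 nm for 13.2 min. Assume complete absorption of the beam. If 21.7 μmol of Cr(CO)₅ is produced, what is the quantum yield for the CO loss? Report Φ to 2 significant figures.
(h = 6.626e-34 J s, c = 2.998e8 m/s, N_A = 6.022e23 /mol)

Product: 21.7 μmol = 2.17e-5 mol.
Photon energy at 340 nm: hc/λ = (6.626e-34)(2.998e8)/(340e-9) = 5.843e-19 J.
Energy delivered: (14.9 mW)(792 s) = 11.80 J.
Photons incident: 11.80 / 5.843e-19 = 2.020e19, i.e. 2.020e19/6.022e23 = 3.354e-5 mol.
Φ = 2.17e-5 mol / 3.354e-5 mol photons = 0.65.

Φ = 0.65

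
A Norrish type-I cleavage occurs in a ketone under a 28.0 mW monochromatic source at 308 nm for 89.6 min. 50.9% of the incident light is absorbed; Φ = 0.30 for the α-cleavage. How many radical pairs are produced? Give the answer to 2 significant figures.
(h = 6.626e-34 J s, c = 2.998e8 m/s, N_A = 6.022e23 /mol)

3.6e19 radical pairs

Photon energy at 308 nm: hc/λ = (6.626e-34)(2.998e8)/(308e-9) = 6.450e-19 J.
Energy delivered: (28.0 mW)(5376 s) = 150.5 J.
Photons incident: 150.5 / 6.450e-19 = 2.333e20, i.e. 2.333e20/6.022e23 = 3.874e-4 mol.
Photons absorbed: 0.509 × 3.874e-4 = 1.972e-4 mol.
Product: Φ × n_abs = 0.30 × 1.972e-4 = 5.916e-5 mol.
As a count: 5.916e-5 × 6.022e23 = 3.6e19.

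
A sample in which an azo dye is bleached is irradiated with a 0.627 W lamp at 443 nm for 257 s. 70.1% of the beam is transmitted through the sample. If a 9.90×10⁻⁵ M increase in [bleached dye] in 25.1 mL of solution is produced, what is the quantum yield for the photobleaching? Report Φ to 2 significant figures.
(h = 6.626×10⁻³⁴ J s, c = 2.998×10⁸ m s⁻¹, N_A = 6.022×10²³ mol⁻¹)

Product: (9.90×10⁻⁵ M)(0.0251 L) = 2.485×10⁻⁶ mol.
Photon energy at 443 nm: hc/λ = (6.626×10⁻³⁴)(2.998×10⁸)/(443×10⁻⁹) = 4.484×10⁻¹⁹ J.
Energy delivered: (0.627 W)(257 s) = 161.1 J.
Photons incident: 161.1 / 4.484×10⁻¹⁹ = 3.593×10²⁰, i.e. 3.593×10²⁰/6.022×10²³ = 5.966×10⁻⁴ mol.
Fraction absorbed: 1 − 70.1/100 = 0.2990.
Photons absorbed: 0.2990 × 5.966×10⁻⁴ = 1.784×10⁻⁴ mol.
Φ = 2.485×10⁻⁶ mol / 1.784×10⁻⁴ mol photons = 0.014.

Φ = 0.014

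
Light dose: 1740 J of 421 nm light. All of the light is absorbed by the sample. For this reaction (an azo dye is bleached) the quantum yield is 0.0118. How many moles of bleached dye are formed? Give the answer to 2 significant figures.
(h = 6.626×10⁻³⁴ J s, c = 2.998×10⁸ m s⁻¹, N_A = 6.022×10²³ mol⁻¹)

Photon energy at 421 nm: hc/λ = (6.626×10⁻³⁴)(2.998×10⁸)/(421×10⁻⁹) = 4.718×10⁻¹⁹ J.
Photons incident: 1740 / 4.718×10⁻¹⁹ = 3.688×10²¹, i.e. 3.688×10²¹/6.022×10²³ = 0.006124 mol.
Product: Φ × n_abs = 0.0118 × 0.006124 = 7.226×10⁻⁵ mol.

7.2×10⁻⁵ mol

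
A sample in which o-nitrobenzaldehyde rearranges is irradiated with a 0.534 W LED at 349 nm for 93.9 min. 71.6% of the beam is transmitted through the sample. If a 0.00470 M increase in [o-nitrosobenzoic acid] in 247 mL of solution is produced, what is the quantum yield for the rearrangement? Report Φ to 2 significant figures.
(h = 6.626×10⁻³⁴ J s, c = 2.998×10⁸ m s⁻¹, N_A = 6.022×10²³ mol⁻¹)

Product: (0.00470 M)(0.247 L) = 0.001161 mol.
Photon energy at 349 nm: hc/λ = (6.626×10⁻³⁴)(2.998×10⁸)/(349×10⁻⁹) = 5.692×10⁻¹⁹ J.
Energy delivered: (0.534 W)(5634 s) = 3009 J.
Photons incident: 3009 / 5.692×10⁻¹⁹ = 5.286×10²¹, i.e. 5.286×10²¹/6.022×10²³ = 0.008778 mol.
Fraction absorbed: 1 − 71.6/100 = 0.2840.
Photons absorbed: 0.2840 × 0.008778 = 0.002493 mol.
Φ = 0.001161 mol / 0.002493 mol photons = 0.47.

Φ = 0.47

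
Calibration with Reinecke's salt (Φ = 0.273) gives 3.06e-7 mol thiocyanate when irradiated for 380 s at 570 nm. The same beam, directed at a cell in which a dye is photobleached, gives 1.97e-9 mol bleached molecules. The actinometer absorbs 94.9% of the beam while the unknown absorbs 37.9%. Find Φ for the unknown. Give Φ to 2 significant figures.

Φ = 0.0044

Photons absorbed by the actinometer: 3.06e-7 / 0.273 = 1.121e-6 mol.
Incident flux: 1.121e-6 / 0.949 = 1.181e-6 einstein.
Absorbed by unknown: 0.379 × 1.181e-6 = 4.476e-7 mol.
Φ(unknown) = 1.97e-9 / 4.476e-7 = 0.0044.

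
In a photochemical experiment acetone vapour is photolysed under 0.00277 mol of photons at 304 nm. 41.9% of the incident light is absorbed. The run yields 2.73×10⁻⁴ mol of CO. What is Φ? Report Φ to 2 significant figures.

Φ = 0.24

Photons absorbed: 0.419 × 0.00277 = 0.001161 mol.
Φ = 2.73×10⁻⁴ mol / 0.001161 mol photons = 0.24.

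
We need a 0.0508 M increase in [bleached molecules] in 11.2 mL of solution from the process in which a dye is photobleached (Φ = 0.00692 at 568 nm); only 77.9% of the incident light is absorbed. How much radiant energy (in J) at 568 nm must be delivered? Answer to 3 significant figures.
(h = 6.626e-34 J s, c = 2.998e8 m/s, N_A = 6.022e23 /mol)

2.22e4 J

Product: (0.0508 M)(0.0112 L) = 5.690e-4 mol.
Photons that must be absorbed: 5.690e-4 / 0.00692 = 0.08223 mol.
Incident photons needed: 0.08223 / 0.779 = 0.1056 mol.
Photon energy: hc/λ = 3.497e-19 J; per mole, 2.106e5 J mol⁻¹.
Energy required: 0.1056 × 2.106e5 = 2.22e4 J.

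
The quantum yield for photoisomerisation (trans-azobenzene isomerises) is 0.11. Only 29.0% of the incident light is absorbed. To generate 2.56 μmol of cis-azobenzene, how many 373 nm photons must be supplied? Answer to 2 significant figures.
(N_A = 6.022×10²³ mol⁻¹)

Product: 2.56 μmol = 2.56×10⁻⁶ mol.
Photons that must be absorbed: 2.56×10⁻⁶ / 0.11 = 2.327×10⁻⁵ mol.
Incident photons needed: 2.327×10⁻⁵ / 0.290 = 8.024×10⁻⁵ mol.
Photon count: 8.024×10⁻⁵ × 6.022×10²³ = 4.8×10¹⁹.

4.8×10¹⁹ photons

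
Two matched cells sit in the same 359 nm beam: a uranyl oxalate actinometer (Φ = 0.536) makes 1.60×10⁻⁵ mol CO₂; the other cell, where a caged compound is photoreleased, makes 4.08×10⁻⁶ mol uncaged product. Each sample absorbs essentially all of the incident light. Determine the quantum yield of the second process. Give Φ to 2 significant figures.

Photons absorbed by the actinometer: 1.60×10⁻⁵ / 0.536 = 2.985×10⁻⁵ mol.
Φ(unknown) = 4.08×10⁻⁶ / 2.985×10⁻⁵ = 0.14.

Φ = 0.14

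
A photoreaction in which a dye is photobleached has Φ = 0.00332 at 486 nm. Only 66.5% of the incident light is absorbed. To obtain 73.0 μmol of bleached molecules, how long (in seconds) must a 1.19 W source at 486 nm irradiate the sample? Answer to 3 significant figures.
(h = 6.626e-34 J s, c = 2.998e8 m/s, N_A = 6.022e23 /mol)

t ≈ 6840 s

Product: 73.0 μmol = 7.30e-5 mol.
Photons that must be absorbed: 7.30e-5 / 0.00332 = 0.02199 mol.
Incident photons needed: 0.02199 / 0.665 = 0.03307 mol.
Photon energy: hc/λ = 4.087e-19 J; per mole, 2.461e5 J mol⁻¹.
Energy required: 0.03307 × 2.461e5 = 8139 J.
Time: 8139 J / 1.19 W = 6840 s.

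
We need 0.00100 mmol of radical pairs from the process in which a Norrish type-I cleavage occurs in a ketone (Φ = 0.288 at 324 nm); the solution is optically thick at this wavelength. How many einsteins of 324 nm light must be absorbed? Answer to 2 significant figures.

3.5×10⁻⁶ einstein

Product: 0.00100 mmol = 1.00×10⁻⁶ mol.
Photons that must be absorbed: 1.00×10⁻⁶ / 0.288 = 3.472×10⁻⁶ mol.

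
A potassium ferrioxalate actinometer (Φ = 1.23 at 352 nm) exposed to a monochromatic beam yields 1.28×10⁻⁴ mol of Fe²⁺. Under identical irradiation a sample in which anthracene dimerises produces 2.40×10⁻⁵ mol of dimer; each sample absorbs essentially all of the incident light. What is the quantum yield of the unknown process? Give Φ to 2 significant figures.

Photons absorbed by the actinometer: 1.28×10⁻⁴ / 1.23 = 1.041×10⁻⁴ mol.
Φ(unknown) = 2.40×10⁻⁵ / 1.041×10⁻⁴ = 0.23.

Φ = 0.23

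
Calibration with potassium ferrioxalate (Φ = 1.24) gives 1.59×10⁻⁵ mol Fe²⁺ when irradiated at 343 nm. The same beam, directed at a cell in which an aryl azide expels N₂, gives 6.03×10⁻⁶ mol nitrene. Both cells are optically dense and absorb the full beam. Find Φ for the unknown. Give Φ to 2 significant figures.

Photons absorbed by the actinometer: 1.59×10⁻⁵ / 1.24 = 1.282×10⁻⁵ mol.
Φ(unknown) = 6.03×10⁻⁶ / 1.282×10⁻⁵ = 0.47.

Φ = 0.47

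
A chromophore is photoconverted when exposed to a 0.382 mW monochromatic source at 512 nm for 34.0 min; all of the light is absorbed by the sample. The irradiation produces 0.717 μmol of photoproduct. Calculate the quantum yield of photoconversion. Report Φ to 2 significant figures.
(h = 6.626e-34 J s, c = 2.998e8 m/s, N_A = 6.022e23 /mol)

Φ = 0.21

Product: 0.717 μmol = 7.17e-7 mol.
Photon energy at 512 nm: hc/λ = (6.626e-34)(2.998e8)/(512e-9) = 3.880e-19 J.
Energy delivered: (0.382 mW)(2040 s) = 0.7793 J.
Photons incident: 0.7793 / 3.880e-19 = 2.009e18, i.e. 2.009e18/6.022e23 = 3.336e-6 mol.
Φ = 7.17e-7 mol / 3.336e-6 mol photons = 0.21.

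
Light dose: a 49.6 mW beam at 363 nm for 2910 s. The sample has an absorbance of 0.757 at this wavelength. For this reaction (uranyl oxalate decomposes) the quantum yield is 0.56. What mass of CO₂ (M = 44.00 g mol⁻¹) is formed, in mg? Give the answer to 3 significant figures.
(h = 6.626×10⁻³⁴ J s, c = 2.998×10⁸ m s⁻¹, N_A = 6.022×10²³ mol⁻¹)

8.90 mg

Photon energy at 363 nm: hc/λ = (6.626×10⁻³⁴)(2.998×10⁸)/(363×10⁻⁹) = 5.472×10⁻¹⁹ J.
Energy delivered: (49.6 mW)(2910 s) = 144.3 J.
Photons incident: 144.3 / 5.472×10⁻¹⁹ = 2.637×10²⁰, i.e. 2.637×10²⁰/6.022×10²³ = 4.379×10⁻⁴ mol.
Fraction absorbed: 1 − 10^(−0.757) = 0.8250.
Photons absorbed: 0.8250 × 4.379×10⁻⁴ = 3.613×10⁻⁴ mol.
Product: Φ × n_abs = 0.56 × 3.613×10⁻⁴ = 2.023×10⁻⁴ mol.
Mass: 2.023×10⁻⁴ × 44.00 = 0.008901 g = 8.90 mg.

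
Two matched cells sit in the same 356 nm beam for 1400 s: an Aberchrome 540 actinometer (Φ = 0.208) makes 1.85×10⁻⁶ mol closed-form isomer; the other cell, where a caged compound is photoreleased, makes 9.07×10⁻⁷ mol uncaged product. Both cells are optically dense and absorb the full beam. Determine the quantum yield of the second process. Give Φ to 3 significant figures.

Photons absorbed by the actinometer: 1.85×10⁻⁶ / 0.208 = 8.894×10⁻⁶ mol.
Φ(unknown) = 9.07×10⁻⁷ / 8.894×10⁻⁶ = 0.102.

Φ = 0.102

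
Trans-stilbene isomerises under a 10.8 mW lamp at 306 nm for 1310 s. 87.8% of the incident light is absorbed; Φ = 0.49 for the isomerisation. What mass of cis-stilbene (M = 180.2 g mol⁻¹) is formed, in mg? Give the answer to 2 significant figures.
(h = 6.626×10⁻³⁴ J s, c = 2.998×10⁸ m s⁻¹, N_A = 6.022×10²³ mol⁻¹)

Photon energy at 306 nm: hc/λ = (6.626×10⁻³⁴)(2.998×10⁸)/(306×10⁻⁹) = 6.492×10⁻¹⁹ J.
Energy delivered: (10.8 mW)(1310 s) = 14.15 J.
Photons incident: 14.15 / 6.492×10⁻¹⁹ = 2.180×10¹⁹, i.e. 2.180×10¹⁹/6.022×10²³ = 3.620×10⁻⁵ mol.
Photons absorbed: 0.878 × 3.620×10⁻⁵ = 3.178×10⁻⁵ mol.
Product: Φ × n_abs = 0.49 × 3.178×10⁻⁵ = 1.557×10⁻⁵ mol.
Mass: 1.557×10⁻⁵ × 180.2 = 0.002806 g = 2.8 mg.

2.8 mg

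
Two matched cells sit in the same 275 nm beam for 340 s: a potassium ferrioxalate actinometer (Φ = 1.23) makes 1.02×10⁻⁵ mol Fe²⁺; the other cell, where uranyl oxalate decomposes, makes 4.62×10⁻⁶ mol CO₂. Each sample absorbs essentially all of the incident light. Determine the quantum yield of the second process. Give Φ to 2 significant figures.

Φ = 0.56

Photons absorbed by the actinometer: 1.02×10⁻⁵ / 1.23 = 8.293×10⁻⁶ mol.
Φ(unknown) = 4.62×10⁻⁶ / 8.293×10⁻⁶ = 0.56.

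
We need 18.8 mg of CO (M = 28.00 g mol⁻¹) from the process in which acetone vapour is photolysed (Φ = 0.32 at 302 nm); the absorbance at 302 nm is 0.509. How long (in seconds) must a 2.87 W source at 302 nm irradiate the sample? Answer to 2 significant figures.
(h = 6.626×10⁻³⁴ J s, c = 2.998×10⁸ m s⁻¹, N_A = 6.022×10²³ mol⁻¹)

t ≈ 420 s

Product: 18.8 mg / 28.00 g mol⁻¹ = 6.714×10⁻⁴ mol.
Photons that must be absorbed: 6.714×10⁻⁴ / 0.32 = 0.002098 mol.
Fraction absorbed: 1 − 10^(−0.509) = 0.6903.
Incident photons needed: 0.002098 / 0.6903 = 0.003039 mol.
Photon energy: hc/λ = 6.578×10⁻¹⁹ J; per mole, 3.961×10⁵ J mol⁻¹.
Energy required: 0.003039 × 3.961×10⁵ = 1204 J.
Time: 1204 J / 2.87 W = 420 s.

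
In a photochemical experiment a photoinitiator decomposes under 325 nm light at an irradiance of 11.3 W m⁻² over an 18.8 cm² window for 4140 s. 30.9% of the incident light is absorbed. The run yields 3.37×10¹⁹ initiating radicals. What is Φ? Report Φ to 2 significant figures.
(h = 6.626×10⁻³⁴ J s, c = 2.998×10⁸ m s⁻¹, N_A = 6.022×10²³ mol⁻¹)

Product: 3.37×10¹⁹ / 6.022×10²³ = 5.596×10⁻⁵ mol.
Photon energy at 325 nm: hc/λ = (6.626×10⁻³⁴)(2.998×10⁸)/(325×10⁻⁹) = 6.112×10⁻¹⁹ J.
Energy delivered: (11.3 W m⁻²)(18.8×10⁻⁴ m²)(4140 s) = 87.95 J.
Photons incident: 87.95 / 6.112×10⁻¹⁹ = 1.439×10²⁰, i.e. 1.439×10²⁰/6.022×10²³ = 2.390×10⁻⁴ mol.
Photons absorbed: 0.309 × 2.390×10⁻⁴ = 7.385×10⁻⁵ mol.
Φ = 5.596×10⁻⁵ mol / 7.385×10⁻⁵ mol photons = 0.76.

Φ = 0.76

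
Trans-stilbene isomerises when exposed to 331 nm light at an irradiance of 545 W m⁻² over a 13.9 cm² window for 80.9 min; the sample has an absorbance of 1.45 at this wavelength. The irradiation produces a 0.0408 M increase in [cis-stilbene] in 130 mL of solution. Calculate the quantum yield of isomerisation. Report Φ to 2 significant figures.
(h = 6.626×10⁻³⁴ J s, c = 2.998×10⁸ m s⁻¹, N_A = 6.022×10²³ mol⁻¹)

Φ = 0.54

Product: (0.0408 M)(0.13 L) = 0.005304 mol.
Photon energy at 331 nm: hc/λ = (6.626×10⁻³⁴)(2.998×10⁸)/(331×10⁻⁹) = 6.001×10⁻¹⁹ J.
Energy delivered: (545 W m⁻²)(13.9×10⁻⁴ m²)(4854 s) = 3677 J.
Photons incident: 3677 / 6.001×10⁻¹⁹ = 6.127×10²¹, i.e. 6.127×10²¹/6.022×10²³ = 0.01017 mol.
Fraction absorbed: 1 − 10^(−1.45) = 0.9645.
Photons absorbed: 0.9645 × 0.01017 = 0.009809 mol.
Φ = 0.005304 mol / 0.009809 mol photons = 0.54.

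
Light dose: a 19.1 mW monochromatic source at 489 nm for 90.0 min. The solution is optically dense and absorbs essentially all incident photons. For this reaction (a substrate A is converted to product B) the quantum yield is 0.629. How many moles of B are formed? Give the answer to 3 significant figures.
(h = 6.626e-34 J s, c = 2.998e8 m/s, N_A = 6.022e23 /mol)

Photon energy at 489 nm: hc/λ = (6.626e-34)(2.998e8)/(489e-9) = 4.062e-19 J.
Energy delivered: (19.1 mW)(5400 s) = 103.1 J.
Photons incident: 103.1 / 4.062e-19 = 2.538e20, i.e. 2.538e20/6.022e23 = 4.215e-4 mol.
Product: Φ × n_abs = 0.629 × 4.215e-4 = 2.651e-4 mol.

2.65e-4 mol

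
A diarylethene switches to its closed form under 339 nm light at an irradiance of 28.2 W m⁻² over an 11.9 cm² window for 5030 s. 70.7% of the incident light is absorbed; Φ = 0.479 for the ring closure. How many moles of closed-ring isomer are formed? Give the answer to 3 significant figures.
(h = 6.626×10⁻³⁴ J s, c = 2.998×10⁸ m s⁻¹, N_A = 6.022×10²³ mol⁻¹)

Photon energy at 339 nm: hc/λ = (6.626×10⁻³⁴)(2.998×10⁸)/(339×10⁻⁹) = 5.860×10⁻¹⁹ J.
Energy delivered: (28.2 W m⁻²)(11.9×10⁻⁴ m²)(5030 s) = 168.8 J.
Photons incident: 168.8 / 5.860×10⁻¹⁹ = 2.881×10²⁰, i.e. 2.881×10²⁰/6.022×10²³ = 4.784×10⁻⁴ mol.
Photons absorbed: 0.707 × 4.784×10⁻⁴ = 3.382×10⁻⁴ mol.
Product: Φ × n_abs = 0.479 × 3.382×10⁻⁴ = 1.620×10⁻⁴ mol.

1.62×10⁻⁴ mol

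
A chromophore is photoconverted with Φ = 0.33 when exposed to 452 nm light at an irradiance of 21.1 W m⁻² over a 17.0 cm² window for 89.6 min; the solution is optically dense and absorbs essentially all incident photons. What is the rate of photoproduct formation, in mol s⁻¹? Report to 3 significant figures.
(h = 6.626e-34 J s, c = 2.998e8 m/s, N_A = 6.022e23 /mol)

Photon energy at 452 nm: hc/λ = (6.626e-34)(2.998e8)/(452e-9) = 4.395e-19 J.
Energy delivered: (21.1 W m⁻²)(17.0e-4 m²)(5376 s) = 192.8 J.
Photons incident: 192.8 / 4.395e-19 = 4.387e20, i.e. 4.387e20/6.022e23 = 7.285e-4 mol.
Product formed: 0.33 × 7.285e-4 = 2.404e-4 mol.
Rate: 2.404e-4 / 5376 s = 4.47e-8 mol s⁻¹.

4.47e-8 mol s⁻¹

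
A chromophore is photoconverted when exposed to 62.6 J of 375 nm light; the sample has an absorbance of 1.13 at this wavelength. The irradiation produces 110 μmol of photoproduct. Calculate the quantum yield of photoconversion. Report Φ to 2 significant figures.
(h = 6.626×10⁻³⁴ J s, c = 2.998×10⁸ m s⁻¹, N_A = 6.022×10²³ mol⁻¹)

Φ = 0.61

Product: 110 μmol = 1.10×10⁻⁴ mol.
Photon energy at 375 nm: hc/λ = (6.626×10⁻³⁴)(2.998×10⁸)/(375×10⁻⁹) = 5.297×10⁻¹⁹ J.
Photons incident: 62.6 / 5.297×10⁻¹⁹ = 1.182×10²⁰, i.e. 1.182×10²⁰/6.022×10²³ = 1.963×10⁻⁴ mol.
Fraction absorbed: 1 − 10^(−1.13) = 0.9259.
Photons absorbed: 0.9259 × 1.963×10⁻⁴ = 1.818×10⁻⁴ mol.
Φ = 1.10×10⁻⁴ mol / 1.818×10⁻⁴ mol photons = 0.61.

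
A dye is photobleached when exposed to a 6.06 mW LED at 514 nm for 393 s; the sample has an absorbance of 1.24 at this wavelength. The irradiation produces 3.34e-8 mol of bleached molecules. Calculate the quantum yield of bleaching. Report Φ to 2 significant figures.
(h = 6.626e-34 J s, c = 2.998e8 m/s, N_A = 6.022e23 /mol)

Φ = 0.0035

Photon energy at 514 nm: hc/λ = (6.626e-34)(2.998e8)/(514e-9) = 3.865e-19 J.
Energy delivered: (6.06 mW)(393 s) = 2.382 J.
Photons incident: 2.382 / 3.865e-19 = 6.163e18, i.e. 6.163e18/6.022e23 = 1.023e-5 mol.
Fraction absorbed: 1 − 10^(−1.24) = 0.9425.
Photons absorbed: 0.9425 × 1.023e-5 = 9.642e-6 mol.
Φ = 3.34e-8 mol / 9.642e-6 mol photons = 0.0035.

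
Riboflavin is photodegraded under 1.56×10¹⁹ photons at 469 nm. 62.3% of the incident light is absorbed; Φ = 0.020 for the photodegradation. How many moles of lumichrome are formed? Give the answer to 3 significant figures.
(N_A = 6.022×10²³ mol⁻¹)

Moles of photons: 1.56×10¹⁹ / 6.022×10²³ = 2.591×10⁻⁵ mol.
Photons absorbed: 0.623 × 2.591×10⁻⁵ = 1.614×10⁻⁵ mol.
Product: Φ × n_abs = 0.020 × 1.614×10⁻⁵ = 3.228×10⁻⁷ mol.

3.23×10⁻⁷ mol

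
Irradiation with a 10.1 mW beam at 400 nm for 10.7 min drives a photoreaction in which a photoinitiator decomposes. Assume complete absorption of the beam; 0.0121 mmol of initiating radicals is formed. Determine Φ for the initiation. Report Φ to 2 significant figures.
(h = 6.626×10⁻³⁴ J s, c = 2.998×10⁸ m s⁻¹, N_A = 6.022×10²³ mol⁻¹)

Product: 0.0121 mmol = 1.21×10⁻⁵ mol.
Photon energy at 400 nm: hc/λ = (6.626×10⁻³⁴)(2.998×10⁸)/(400×10⁻⁹) = 4.966×10⁻¹⁹ J.
Energy delivered: (10.1 mW)(642 s) = 6.484 J.
Photons incident: 6.484 / 4.966×10⁻¹⁹ = 1.306×10¹⁹, i.e. 1.306×10¹⁹/6.022×10²³ = 2.169×10⁻⁵ mol.
Φ = 1.21×10⁻⁵ mol / 2.169×10⁻⁵ mol photons = 0.56.

Φ = 0.56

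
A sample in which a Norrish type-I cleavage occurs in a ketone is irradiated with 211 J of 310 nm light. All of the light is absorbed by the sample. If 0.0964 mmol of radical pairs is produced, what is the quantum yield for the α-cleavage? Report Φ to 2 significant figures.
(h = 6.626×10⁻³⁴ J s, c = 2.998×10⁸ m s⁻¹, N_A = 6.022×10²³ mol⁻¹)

Product: 0.0964 mmol = 9.64×10⁻⁵ mol.
Photon energy at 310 nm: hc/λ = (6.626×10⁻³⁴)(2.998×10⁸)/(310×10⁻⁹) = 6.408×10⁻¹⁹ J.
Photons incident: 211 / 6.408×10⁻¹⁹ = 3.293×10²⁰, i.e. 3.293×10²⁰/6.022×10²³ = 5.468×10⁻⁴ mol.
Φ = 9.64×10⁻⁵ mol / 5.468×10⁻⁴ mol photons = 0.18.

Φ = 0.18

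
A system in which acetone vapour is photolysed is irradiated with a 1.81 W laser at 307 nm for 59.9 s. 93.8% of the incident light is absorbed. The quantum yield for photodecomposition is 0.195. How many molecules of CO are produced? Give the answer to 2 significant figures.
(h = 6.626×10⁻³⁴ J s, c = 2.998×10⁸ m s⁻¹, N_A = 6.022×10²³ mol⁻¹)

Photon energy at 307 nm: hc/λ = (6.626×10⁻³⁴)(2.998×10⁸)/(307×10⁻⁹) = 6.471×10⁻¹⁹ J.
Energy delivered: (1.81 W)(59.9 s) = 108.4 J.
Photons incident: 108.4 / 6.471×10⁻¹⁹ = 1.675×10²⁰, i.e. 1.675×10²⁰/6.022×10²³ = 2.781×10⁻⁴ mol.
Photons absorbed: 0.938 × 2.781×10⁻⁴ = 2.609×10⁻⁴ mol.
Product: Φ × n_abs = 0.195 × 2.609×10⁻⁴ = 5.088×10⁻⁵ mol.
As a count: 5.088×10⁻⁵ × 6.022×10²³ = 3.1×10¹⁹.

3.1×10¹⁹ molecules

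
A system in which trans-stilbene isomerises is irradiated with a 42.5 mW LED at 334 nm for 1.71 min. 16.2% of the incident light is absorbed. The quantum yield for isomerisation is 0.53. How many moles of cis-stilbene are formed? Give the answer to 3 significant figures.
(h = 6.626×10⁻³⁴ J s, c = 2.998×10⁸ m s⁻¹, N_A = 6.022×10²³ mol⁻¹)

1.05×10⁻⁶ mol

Photon energy at 334 nm: hc/λ = (6.626×10⁻³⁴)(2.998×10⁸)/(334×10⁻⁹) = 5.948×10⁻¹⁹ J.
Energy delivered: (42.5 mW)(102.6 s) = 4.361 J.
Photons incident: 4.361 / 5.948×10⁻¹⁹ = 7.332×10¹⁸, i.e. 7.332×10¹⁸/6.022×10²³ = 1.218×10⁻⁵ mol.
Photons absorbed: 0.162 × 1.218×10⁻⁵ = 1.973×10⁻⁶ mol.
Product: Φ × n_abs = 0.53 × 1.973×10⁻⁶ = 1.046×10⁻⁶ mol.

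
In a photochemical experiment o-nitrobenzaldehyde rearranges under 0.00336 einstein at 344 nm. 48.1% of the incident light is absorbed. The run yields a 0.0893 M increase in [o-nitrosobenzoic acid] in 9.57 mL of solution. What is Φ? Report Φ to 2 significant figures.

Product: (0.0893 M)(0.00957 L) = 8.546×10⁻⁴ mol.
Photons absorbed: 0.481 × 0.00336 = 0.001616 mol.
Φ = 8.546×10⁻⁴ mol / 0.001616 mol photons = 0.53.

Φ = 0.53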